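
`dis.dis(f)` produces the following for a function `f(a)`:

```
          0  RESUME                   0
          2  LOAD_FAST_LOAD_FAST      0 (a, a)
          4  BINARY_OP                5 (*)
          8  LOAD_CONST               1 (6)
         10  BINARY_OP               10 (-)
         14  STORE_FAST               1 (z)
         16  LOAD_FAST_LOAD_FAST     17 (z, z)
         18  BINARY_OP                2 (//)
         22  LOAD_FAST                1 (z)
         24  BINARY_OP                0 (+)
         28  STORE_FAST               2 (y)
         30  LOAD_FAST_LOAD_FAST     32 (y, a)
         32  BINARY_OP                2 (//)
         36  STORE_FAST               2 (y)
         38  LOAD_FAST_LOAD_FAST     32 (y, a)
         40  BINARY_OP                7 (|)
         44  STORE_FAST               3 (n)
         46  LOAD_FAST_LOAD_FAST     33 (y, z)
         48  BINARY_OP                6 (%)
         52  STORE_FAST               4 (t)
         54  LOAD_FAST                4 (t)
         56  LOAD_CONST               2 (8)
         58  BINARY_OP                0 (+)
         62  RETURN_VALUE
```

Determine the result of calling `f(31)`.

LOAD_FAST_LOAD_FAST a,a → push 31,31. Stack: [31, 31]
BINARY_OP * → 31 * 31 = 961. Stack: [961]
LOAD_CONST → push 6. Stack: [961, 6]
BINARY_OP - → 961 - 6 = 955. Stack: [955]
STORE_FAST z → z=955. Stack: []
LOAD_FAST_LOAD_FAST z,z → push 955,955. Stack: [955, 955]
BINARY_OP // → 955 // 955 = 1. Stack: [1]
LOAD_FAST z → push 955. Stack: [1, 955]
BINARY_OP + → 1 + 955 = 956. Stack: [956]
STORE_FAST y → y=956. Stack: []
LOAD_FAST_LOAD_FAST y,a → push 956,31. Stack: [956, 31]
BINARY_OP // → 956 // 31 = 30. Stack: [30]
STORE_FAST y → y=30. Stack: []
LOAD_FAST_LOAD_FAST y,a → push 30,31. Stack: [30, 31]
BINARY_OP | → 30 | 31 = 31. Stack: [31]
STORE_FAST n → n=31. Stack: []
LOAD_FAST_LOAD_FAST y,z → push 30,955. Stack: [30, 955]
BINARY_OP % → 30 % 955 = 30. Stack: [30]
STORE_FAST t → t=30. Stack: []
LOAD_FAST t → push 30. Stack: [30]
LOAD_CONST → push 8. Stack: [30, 8]
BINARY_OP + → 30 + 8 = 38. Stack: [38]
RETURN_VALUE → return 38.

38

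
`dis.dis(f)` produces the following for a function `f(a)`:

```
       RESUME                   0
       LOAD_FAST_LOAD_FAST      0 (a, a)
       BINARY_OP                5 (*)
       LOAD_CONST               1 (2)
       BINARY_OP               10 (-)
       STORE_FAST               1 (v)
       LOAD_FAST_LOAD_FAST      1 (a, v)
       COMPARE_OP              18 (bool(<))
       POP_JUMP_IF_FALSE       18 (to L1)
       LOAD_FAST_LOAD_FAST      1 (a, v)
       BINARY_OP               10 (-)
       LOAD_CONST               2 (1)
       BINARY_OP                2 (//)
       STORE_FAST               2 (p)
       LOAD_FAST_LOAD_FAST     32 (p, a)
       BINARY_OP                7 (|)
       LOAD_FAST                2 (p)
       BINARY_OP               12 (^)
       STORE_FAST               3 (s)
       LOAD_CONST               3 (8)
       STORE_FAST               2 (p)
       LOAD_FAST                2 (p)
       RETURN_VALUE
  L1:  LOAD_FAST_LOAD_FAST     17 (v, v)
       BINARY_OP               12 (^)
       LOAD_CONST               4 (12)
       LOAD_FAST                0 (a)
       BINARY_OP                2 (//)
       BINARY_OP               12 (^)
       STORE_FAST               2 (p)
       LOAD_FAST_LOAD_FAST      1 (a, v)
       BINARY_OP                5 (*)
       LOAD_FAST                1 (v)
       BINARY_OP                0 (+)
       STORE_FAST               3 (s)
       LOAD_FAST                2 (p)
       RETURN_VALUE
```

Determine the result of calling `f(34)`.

8

LOAD_FAST_LOAD_FAST a,a → push 34,34. Stack: [34, 34]
BINARY_OP * → 34 * 34 = 1156. Stack: [1156]
LOAD_CONST → push 2. Stack: [1156, 2]
BINARY_OP - → 1156 - 2 = 1154. Stack: [1154]
STORE_FAST v → v=1154. Stack: []
LOAD_FAST_LOAD_FAST a,v → push 34,1154. Stack: [34, 1154]
COMPARE_OP bool(<) → 34 vs 1154 = True. Stack: [True]
POP_JUMP_IF_FALSE → pop True; no jump. Stack: []
LOAD_FAST_LOAD_FAST a,v → push 34,1154. Stack: [34, 1154]
BINARY_OP - → 34 - 1154 = -1120. Stack: [-1120]
LOAD_CONST → push 1. Stack: [-1120, 1]
BINARY_OP // → -1120 // 1 = -1120. Stack: [-1120]
STORE_FAST p → p=-1120. Stack: []
LOAD_FAST_LOAD_FAST p,a → push -1120,34. Stack: [-1120, 34]
BINARY_OP | → -1120 | 34 = -1118. Stack: [-1118]
LOAD_FAST p → push -1120. Stack: [-1118, -1120]
BINARY_OP ^ → -1118 ^ -1120 = 2. Stack: [2]
STORE_FAST s → s=2. Stack: []
LOAD_CONST → push 8. Stack: [8]
STORE_FAST p → p=8. Stack: []
LOAD_FAST p → push 8. Stack: [8]
RETURN_VALUE → return 8.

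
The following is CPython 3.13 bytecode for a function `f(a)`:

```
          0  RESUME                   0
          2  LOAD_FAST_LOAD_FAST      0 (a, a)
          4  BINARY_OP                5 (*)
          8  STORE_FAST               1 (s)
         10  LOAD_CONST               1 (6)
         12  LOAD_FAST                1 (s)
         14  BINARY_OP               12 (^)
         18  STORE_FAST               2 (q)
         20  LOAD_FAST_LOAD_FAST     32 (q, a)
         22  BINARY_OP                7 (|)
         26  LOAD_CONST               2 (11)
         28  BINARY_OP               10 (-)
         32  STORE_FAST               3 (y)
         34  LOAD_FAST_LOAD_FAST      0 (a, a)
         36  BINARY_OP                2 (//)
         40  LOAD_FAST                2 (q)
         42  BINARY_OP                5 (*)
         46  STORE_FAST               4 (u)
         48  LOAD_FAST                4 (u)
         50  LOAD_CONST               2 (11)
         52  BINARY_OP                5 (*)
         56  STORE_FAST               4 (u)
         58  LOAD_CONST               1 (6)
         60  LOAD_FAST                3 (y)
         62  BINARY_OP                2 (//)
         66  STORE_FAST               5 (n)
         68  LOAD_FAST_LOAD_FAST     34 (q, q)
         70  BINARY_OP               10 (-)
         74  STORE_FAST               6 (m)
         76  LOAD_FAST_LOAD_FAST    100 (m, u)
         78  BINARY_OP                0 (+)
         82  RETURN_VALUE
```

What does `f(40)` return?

17666

LOAD_FAST_LOAD_FAST a,a → push 40,40. Stack: [40, 40]
BINARY_OP * → 40 * 40 = 1600. Stack: [1600]
STORE_FAST s → s=1600. Stack: []
LOAD_CONST → push 6. Stack: [6]
LOAD_FAST s → push 1600. Stack: [6, 1600]
BINARY_OP ^ → 6 ^ 1600 = 1606. Stack: [1606]
STORE_FAST q → q=1606. Stack: []
LOAD_FAST_LOAD_FAST q,a → push 1606,40. Stack: [1606, 40]
BINARY_OP | → 1606 | 40 = 1646. Stack: [1646]
LOAD_CONST → push 11. Stack: [1646, 11]
BINARY_OP - → 1646 - 11 = 1635. Stack: [1635]
STORE_FAST y → y=1635. Stack: []
LOAD_FAST_LOAD_FAST a,a → push 40,40. Stack: [40, 40]
BINARY_OP // → 40 // 40 = 1. Stack: [1]
LOAD_FAST q → push 1606. Stack: [1, 1606]
BINARY_OP * → 1 * 1606 = 1606. Stack: [1606]
STORE_FAST u → u=1606. Stack: []
LOAD_FAST u → push 1606. Stack: [1606]
LOAD_CONST → push 11. Stack: [1606, 11]
BINARY_OP * → 1606 * 11 = 17666. Stack: [17666]
STORE_FAST u → u=17666. Stack: []
LOAD_CONST → push 6. Stack: [6]
LOAD_FAST y → push 1635. Stack: [6, 1635]
BINARY_OP // → 6 // 1635 = 0. Stack: [0]
STORE_FAST n → n=0. Stack: []
LOAD_FAST_LOAD_FAST q,q → push 1606,1606. Stack: [1606, 1606]
BINARY_OP - → 1606 - 1606 = 0. Stack: [0]
STORE_FAST m → m=0. Stack: []
LOAD_FAST_LOAD_FAST m,u → push 0,17666. Stack: [0, 17666]
BINARY_OP + → 0 + 17666 = 17666. Stack: [17666]
RETURN_VALUE → return 17666.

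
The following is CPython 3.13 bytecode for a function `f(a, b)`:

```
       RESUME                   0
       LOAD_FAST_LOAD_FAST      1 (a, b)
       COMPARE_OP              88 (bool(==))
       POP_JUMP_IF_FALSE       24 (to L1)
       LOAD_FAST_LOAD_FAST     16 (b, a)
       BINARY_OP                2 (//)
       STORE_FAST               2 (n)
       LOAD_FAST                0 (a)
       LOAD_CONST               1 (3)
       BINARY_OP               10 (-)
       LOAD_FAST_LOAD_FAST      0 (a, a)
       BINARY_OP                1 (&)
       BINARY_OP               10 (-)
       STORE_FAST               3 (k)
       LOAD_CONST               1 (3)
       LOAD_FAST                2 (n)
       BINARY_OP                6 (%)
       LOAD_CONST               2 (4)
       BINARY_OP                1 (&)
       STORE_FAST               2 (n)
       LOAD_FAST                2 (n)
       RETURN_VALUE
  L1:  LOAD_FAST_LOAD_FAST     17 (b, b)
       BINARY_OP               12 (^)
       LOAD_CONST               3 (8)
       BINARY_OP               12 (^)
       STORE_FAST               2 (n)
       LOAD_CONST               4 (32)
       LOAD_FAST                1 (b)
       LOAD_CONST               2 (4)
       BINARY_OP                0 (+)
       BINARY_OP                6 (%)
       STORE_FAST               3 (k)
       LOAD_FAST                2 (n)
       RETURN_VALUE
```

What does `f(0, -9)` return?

8

LOAD_FAST_LOAD_FAST a,b → push 0,-9. Stack: [0, -9]
COMPARE_OP bool(==) → 0 vs -9 = False. Stack: [False]
POP_JUMP_IF_FALSE → pop False; jump. Stack: []
LOAD_FAST_LOAD_FAST b,b → push -9,-9. Stack: [-9, -9]
BINARY_OP ^ → -9 ^ -9 = 0. Stack: [0]
LOAD_CONST → push 8. Stack: [0, 8]
BINARY_OP ^ → 0 ^ 8 = 8. Stack: [8]
STORE_FAST n → n=8. Stack: []
LOAD_CONST → push 32. Stack: [32]
LOAD_FAST b → push -9. Stack: [32, -9]
LOAD_CONST → push 4. Stack: [32, -9, 4]
BINARY_OP + → -9 + 4 = -5. Stack: [32, -5]
BINARY_OP % → 32 % -5 = -3. Stack: [-3]
STORE_FAST k → k=-3. Stack: []
LOAD_FAST n → push 8. Stack: [8]
RETURN_VALUE → return 8.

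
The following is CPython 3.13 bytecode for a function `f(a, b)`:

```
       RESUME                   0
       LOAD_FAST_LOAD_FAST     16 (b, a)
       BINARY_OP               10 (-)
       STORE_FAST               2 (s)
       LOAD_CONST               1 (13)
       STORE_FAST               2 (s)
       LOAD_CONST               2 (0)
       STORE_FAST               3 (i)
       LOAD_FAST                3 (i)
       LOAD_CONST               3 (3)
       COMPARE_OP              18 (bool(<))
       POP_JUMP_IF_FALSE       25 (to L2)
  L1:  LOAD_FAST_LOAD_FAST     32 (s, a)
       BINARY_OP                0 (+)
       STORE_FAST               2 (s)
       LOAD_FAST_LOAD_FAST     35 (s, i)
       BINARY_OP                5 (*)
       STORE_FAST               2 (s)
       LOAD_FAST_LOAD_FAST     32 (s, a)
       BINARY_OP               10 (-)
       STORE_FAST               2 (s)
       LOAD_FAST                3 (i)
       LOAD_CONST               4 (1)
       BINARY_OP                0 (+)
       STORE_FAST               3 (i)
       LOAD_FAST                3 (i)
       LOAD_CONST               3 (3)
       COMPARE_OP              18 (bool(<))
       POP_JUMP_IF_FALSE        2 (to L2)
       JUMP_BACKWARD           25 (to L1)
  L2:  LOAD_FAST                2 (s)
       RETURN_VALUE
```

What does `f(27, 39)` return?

LOAD_FAST_LOAD_FAST b,a → push 39,27. Stack: [39, 27]
BINARY_OP - → 39 - 27 = 12. Stack: [12]
STORE_FAST s → s=12. Stack: []
LOAD_CONST → push 13. Stack: [13]
STORE_FAST s → s=13. Stack: []
LOAD_CONST → push 0. Stack: [0]
STORE_FAST i → i=0. Stack: []
LOAD_FAST i → push 0. Stack: [0]
LOAD_CONST → push 3. Stack: [0, 3]
COMPARE_OP bool(<) → 0 vs 3 = True. Stack: [True]
POP_JUMP_IF_FALSE → pop True; no jump. Stack: []
LOAD_FAST_LOAD_FAST s,a → push 13,27. Stack: [13, 27]
BINARY_OP + → 13 + 27 = 40. Stack: [40]
STORE_FAST s → s=40. Stack: []
LOAD_FAST_LOAD_FAST s,i → push 40,0. Stack: [40, 0]
BINARY_OP * → 40 * 0 = 0. Stack: [0]
STORE_FAST s → s=0. Stack: []
LOAD_FAST_LOAD_FAST s,a → push 0,27. Stack: [0, 27]
BINARY_OP - → 0 - 27 = -27. Stack: [-27]
STORE_FAST s → s=-27. Stack: []
LOAD_FAST i → push 0. Stack: [0]
LOAD_CONST → push 1. Stack: [0, 1]
BINARY_OP + → 0 + 1 = 1. Stack: [1]
STORE_FAST i → i=1. Stack: []
LOAD_FAST i → push 1. Stack: [1]
LOAD_CONST → push 3. Stack: [1, 3]
COMPARE_OP bool(<) → 1 vs 3 = True. Stack: [True]
POP_JUMP_IF_FALSE → pop True; no jump. Stack: []
LOAD_FAST_LOAD_FAST s,a → push -27,27. Stack: [-27, 27]
BINARY_OP + → -27 + 27 = 0. Stack: [0]
STORE_FAST s → s=0. Stack: []
LOAD_FAST_LOAD_FAST s,i → push 0,1. Stack: [0, 1]
BINARY_OP * → 0 * 1 = 0. Stack: [0]
STORE_FAST s → s=0. Stack: []
LOAD_FAST_LOAD_FAST s,a → push 0,27. Stack: [0, 27]
BINARY_OP - → 0 - 27 = -27. Stack: [-27]
STORE_FAST s → s=-27. Stack: []
LOAD_FAST i → push 1. Stack: [1]
LOAD_CONST → push 1. Stack: [1, 1]
BINARY_OP + → 1 + 1 = 2. Stack: [2]
STORE_FAST i → i=2. Stack: []
LOAD_FAST i → push 2. Stack: [2]
LOAD_CONST → push 3. Stack: [2, 3]
COMPARE_OP bool(<) → 2 vs 3 = True. Stack: [True]
POP_JUMP_IF_FALSE → pop True; no jump. Stack: []
LOAD_FAST_LOAD_FAST s,a → push -27,27. Stack: [-27, 27]
BINARY_OP + → -27 + 27 = 0. Stack: [0]
STORE_FAST s → s=0. Stack: []
LOAD_FAST_LOAD_FAST s,i → push 0,2. Stack: [0, 2]
BINARY_OP * → 0 * 2 = 0. Stack: [0]
STORE_FAST s → s=0. Stack: []
LOAD_FAST_LOAD_FAST s,a → push 0,27. Stack: [0, 27]
BINARY_OP - → 0 - 27 = -27. Stack: [-27]
STORE_FAST s → s=-27. Stack: []
LOAD_FAST i → push 2. Stack: [2]
LOAD_CONST → push 1. Stack: [2, 1]
BINARY_OP + → 2 + 1 = 3. Stack: [3]
STORE_FAST i → i=3. Stack: []
LOAD_FAST i → push 3. Stack: [3]
LOAD_CONST → push 3. Stack: [3, 3]
COMPARE_OP bool(<) → 3 vs 3 = False. Stack: [False]
POP_JUMP_IF_FALSE → pop False; jump. Stack: []
LOAD_FAST s → push -27. Stack: [-27]
RETURN_VALUE → return -27.

-27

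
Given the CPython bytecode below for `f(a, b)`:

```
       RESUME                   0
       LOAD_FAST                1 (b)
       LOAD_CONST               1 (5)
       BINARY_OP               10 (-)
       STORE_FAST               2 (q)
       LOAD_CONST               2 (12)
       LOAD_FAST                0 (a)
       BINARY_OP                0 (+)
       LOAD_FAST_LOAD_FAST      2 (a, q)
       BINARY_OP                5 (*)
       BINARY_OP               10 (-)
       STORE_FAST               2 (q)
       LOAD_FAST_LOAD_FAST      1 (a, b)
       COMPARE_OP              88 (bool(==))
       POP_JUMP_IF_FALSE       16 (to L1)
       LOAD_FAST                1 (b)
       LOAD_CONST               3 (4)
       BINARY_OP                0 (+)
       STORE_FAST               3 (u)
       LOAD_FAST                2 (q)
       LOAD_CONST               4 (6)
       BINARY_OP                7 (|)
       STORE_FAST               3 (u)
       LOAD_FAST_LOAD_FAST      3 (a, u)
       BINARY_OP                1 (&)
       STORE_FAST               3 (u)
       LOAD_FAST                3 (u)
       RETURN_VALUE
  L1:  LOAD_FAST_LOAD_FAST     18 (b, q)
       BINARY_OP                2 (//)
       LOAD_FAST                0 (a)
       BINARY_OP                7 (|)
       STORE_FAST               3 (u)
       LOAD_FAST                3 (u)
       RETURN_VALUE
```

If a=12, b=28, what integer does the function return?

LOAD_FAST b → push 28. Stack: [28]
LOAD_CONST → push 5. Stack: [28, 5]
BINARY_OP - → 28 - 5 = 23. Stack: [23]
STORE_FAST q → q=23. Stack: []
LOAD_CONST → push 12. Stack: [12]
LOAD_FAST a → push 12. Stack: [12, 12]
BINARY_OP + → 12 + 12 = 24. Stack: [24]
LOAD_FAST_LOAD_FAST a,q → push 12,23. Stack: [24, 12, 23]
BINARY_OP * → 12 * 23 = 276. Stack: [24, 276]
BINARY_OP - → 24 - 276 = -252. Stack: [-252]
STORE_FAST q → q=-252. Stack: []
LOAD_FAST_LOAD_FAST a,b → push 12,28. Stack: [12, 28]
COMPARE_OP bool(==) → 12 vs 28 = False. Stack: [False]
POP_JUMP_IF_FALSE → pop False; jump. Stack: []
LOAD_FAST_LOAD_FAST b,q → push 28,-252. Stack: [28, -252]
BINARY_OP // → 28 // -252 = -1. Stack: [-1]
LOAD_FAST a → push 12. Stack: [-1, 12]
BINARY_OP | → -1 | 12 = -1. Stack: [-1]
STORE_FAST u → u=-1. Stack: []
LOAD_FAST u → push -1. Stack: [-1]
RETURN_VALUE → return -1.

-1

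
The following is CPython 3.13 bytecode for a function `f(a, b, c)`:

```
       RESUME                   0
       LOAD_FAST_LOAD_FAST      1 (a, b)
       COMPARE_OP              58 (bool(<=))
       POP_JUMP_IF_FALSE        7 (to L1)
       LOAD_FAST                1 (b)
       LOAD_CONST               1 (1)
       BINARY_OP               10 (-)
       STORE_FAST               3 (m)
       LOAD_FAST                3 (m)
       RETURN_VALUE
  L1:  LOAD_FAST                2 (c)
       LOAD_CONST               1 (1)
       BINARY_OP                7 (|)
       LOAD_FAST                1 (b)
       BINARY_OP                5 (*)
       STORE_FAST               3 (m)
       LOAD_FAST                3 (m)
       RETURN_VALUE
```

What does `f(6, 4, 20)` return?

LOAD_FAST_LOAD_FAST a,b → push 6,4. Stack: [6, 4]
COMPARE_OP bool(<=) → 6 vs 4 = False. Stack: [False]
POP_JUMP_IF_FALSE → pop False; jump. Stack: []
LOAD_FAST c → push 20. Stack: [20]
LOAD_CONST → push 1. Stack: [20, 1]
BINARY_OP | → 20 | 1 = 21. Stack: [21]
LOAD_FAST b → push 4. Stack: [21, 4]
BINARY_OP * → 21 * 4 = 84. Stack: [84]
STORE_FAST m → m=84. Stack: []
LOAD_FAST m → push 84. Stack: [84]
RETURN_VALUE → return 84.

84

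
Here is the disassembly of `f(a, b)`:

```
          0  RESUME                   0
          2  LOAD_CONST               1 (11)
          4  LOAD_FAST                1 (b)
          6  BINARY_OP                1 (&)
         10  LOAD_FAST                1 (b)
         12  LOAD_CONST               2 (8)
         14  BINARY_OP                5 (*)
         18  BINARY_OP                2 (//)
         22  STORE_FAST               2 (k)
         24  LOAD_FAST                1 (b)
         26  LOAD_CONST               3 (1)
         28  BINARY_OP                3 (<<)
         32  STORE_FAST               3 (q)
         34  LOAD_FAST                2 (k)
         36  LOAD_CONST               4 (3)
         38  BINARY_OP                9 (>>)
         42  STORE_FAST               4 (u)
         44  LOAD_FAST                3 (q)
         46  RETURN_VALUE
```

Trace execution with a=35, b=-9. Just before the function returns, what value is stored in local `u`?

-1

LOAD_CONST → push 11. Stack: [11]
LOAD_FAST b → push -9. Stack: [11, -9]
BINARY_OP & → 11 & -9 = 3. Stack: [3]
LOAD_FAST b → push -9. Stack: [3, -9]
LOAD_CONST → push 8. Stack: [3, -9, 8]
BINARY_OP * → -9 * 8 = -72. Stack: [3, -72]
BINARY_OP // → 3 // -72 = -1. Stack: [-1]
STORE_FAST k → k=-1. Stack: []
LOAD_FAST b → push -9. Stack: [-9]
LOAD_CONST → push 1. Stack: [-9, 1]
BINARY_OP << → -9 << 1 = -18. Stack: [-18]
STORE_FAST q → q=-18. Stack: []
LOAD_FAST k → push -1. Stack: [-1]
LOAD_CONST → push 3. Stack: [-1, 3]
BINARY_OP >> → -1 >> 3 = -1. Stack: [-1]
STORE_FAST u → u=-1. Stack: []
LOAD_FAST q → push -18. Stack: [-18]
RETURN_VALUE → return -18.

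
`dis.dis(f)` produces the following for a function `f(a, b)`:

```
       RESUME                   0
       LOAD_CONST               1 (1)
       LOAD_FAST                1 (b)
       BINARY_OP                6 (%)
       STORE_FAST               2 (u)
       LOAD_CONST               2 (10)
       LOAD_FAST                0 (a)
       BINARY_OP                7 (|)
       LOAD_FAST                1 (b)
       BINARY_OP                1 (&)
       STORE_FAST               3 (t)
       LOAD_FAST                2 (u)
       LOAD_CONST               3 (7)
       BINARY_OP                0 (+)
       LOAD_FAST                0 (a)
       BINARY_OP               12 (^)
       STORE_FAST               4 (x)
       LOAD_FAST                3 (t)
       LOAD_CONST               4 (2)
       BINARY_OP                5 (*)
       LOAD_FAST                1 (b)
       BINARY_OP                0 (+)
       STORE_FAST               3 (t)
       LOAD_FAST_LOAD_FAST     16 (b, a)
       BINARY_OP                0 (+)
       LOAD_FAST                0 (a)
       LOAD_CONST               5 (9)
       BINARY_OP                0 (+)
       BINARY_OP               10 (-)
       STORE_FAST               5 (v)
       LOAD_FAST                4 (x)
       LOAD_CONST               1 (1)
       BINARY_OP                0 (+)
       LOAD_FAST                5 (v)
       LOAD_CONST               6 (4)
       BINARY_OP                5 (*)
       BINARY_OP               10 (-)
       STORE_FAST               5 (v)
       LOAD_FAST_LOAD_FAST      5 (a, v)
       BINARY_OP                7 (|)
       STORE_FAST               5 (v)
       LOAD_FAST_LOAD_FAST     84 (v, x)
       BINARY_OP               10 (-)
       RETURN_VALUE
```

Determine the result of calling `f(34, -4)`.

85

LOAD_CONST → push 1. Stack: [1]
LOAD_FAST b → push -4. Stack: [1, -4]
BINARY_OP % → 1 % -4 = -3. Stack: [-3]
STORE_FAST u → u=-3. Stack: []
LOAD_CONST → push 10. Stack: [10]
LOAD_FAST a → push 34. Stack: [10, 34]
BINARY_OP | → 10 | 34 = 42. Stack: [42]
LOAD_FAST b → push -4. Stack: [42, -4]
BINARY_OP & → 42 & -4 = 40. Stack: [40]
STORE_FAST t → t=40. Stack: []
LOAD_FAST u → push -3. Stack: [-3]
LOAD_CONST → push 7. Stack: [-3, 7]
BINARY_OP + → -3 + 7 = 4. Stack: [4]
LOAD_FAST a → push 34. Stack: [4, 34]
BINARY_OP ^ → 4 ^ 34 = 38. Stack: [38]
STORE_FAST x → x=38. Stack: []
LOAD_FAST t → push 40. Stack: [40]
LOAD_CONST → push 2. Stack: [40, 2]
BINARY_OP * → 40 * 2 = 80. Stack: [80]
LOAD_FAST b → push -4. Stack: [80, -4]
BINARY_OP + → 80 + -4 = 76. Stack: [76]
STORE_FAST t → t=76. Stack: []
LOAD_FAST_LOAD_FAST b,a → push -4,34. Stack: [-4, 34]
BINARY_OP + → -4 + 34 = 30. Stack: [30]
LOAD_FAST a → push 34. Stack: [30, 34]
LOAD_CONST → push 9. Stack: [30, 34, 9]
BINARY_OP + → 34 + 9 = 43. Stack: [30, 43]
BINARY_OP - → 30 - 43 = -13. Stack: [-13]
STORE_FAST v → v=-13. Stack: []
LOAD_FAST x → push 38. Stack: [38]
LOAD_CONST → push 1. Stack: [38, 1]
BINARY_OP + → 38 + 1 = 39. Stack: [39]
LOAD_FAST v → push -13. Stack: [39, -13]
LOAD_CONST → push 4. Stack: [39, -13, 4]
BINARY_OP * → -13 * 4 = -52. Stack: [39, -52]
BINARY_OP - → 39 - -52 = 91. Stack: [91]
STORE_FAST v → v=91. Stack: []
LOAD_FAST_LOAD_FAST a,v → push 34,91. Stack: [34, 91]
BINARY_OP | → 34 | 91 = 123. Stack: [123]
STORE_FAST v → v=123. Stack: []
LOAD_FAST_LOAD_FAST v,x → push 123,38. Stack: [123, 38]
BINARY_OP - → 123 - 38 = 85. Stack: [85]
RETURN_VALUE → return 85.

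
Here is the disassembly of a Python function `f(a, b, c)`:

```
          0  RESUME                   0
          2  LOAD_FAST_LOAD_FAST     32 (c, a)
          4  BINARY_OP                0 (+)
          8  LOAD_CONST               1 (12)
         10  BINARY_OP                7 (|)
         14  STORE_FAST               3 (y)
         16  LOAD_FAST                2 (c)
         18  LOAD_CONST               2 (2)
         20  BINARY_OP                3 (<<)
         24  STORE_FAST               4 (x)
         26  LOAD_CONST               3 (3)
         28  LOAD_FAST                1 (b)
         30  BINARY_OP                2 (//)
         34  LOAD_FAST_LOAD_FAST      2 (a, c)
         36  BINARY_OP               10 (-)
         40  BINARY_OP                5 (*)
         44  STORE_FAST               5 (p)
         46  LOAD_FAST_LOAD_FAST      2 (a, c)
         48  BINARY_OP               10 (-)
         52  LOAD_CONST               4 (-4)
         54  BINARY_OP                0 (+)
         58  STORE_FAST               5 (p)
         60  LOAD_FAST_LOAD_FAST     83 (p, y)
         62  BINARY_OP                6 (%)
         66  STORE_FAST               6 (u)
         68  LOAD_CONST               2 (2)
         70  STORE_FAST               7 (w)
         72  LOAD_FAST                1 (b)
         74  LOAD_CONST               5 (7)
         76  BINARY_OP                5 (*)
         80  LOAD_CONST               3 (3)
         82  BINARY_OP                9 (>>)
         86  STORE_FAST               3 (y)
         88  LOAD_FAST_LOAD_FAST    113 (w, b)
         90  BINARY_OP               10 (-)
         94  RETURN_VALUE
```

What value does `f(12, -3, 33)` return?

5

LOAD_FAST_LOAD_FAST c,a → push 33,12. Stack: [33, 12]
BINARY_OP + → 33 + 12 = 45. Stack: [45]
LOAD_CONST → push 12. Stack: [45, 12]
BINARY_OP | → 45 | 12 = 45. Stack: [45]
STORE_FAST y → y=45. Stack: []
LOAD_FAST c → push 33. Stack: [33]
LOAD_CONST → push 2. Stack: [33, 2]
BINARY_OP << → 33 << 2 = 132. Stack: [132]
STORE_FAST x → x=132. Stack: []
LOAD_CONST → push 3. Stack: [3]
LOAD_FAST b → push -3. Stack: [3, -3]
BINARY_OP // → 3 // -3 = -1. Stack: [-1]
LOAD_FAST_LOAD_FAST a,c → push 12,33. Stack: [-1, 12, 33]
BINARY_OP - → 12 - 33 = -21. Stack: [-1, -21]
BINARY_OP * → -1 * -21 = 21. Stack: [21]
STORE_FAST p → p=21. Stack: []
LOAD_FAST_LOAD_FAST a,c → push 12,33. Stack: [12, 33]
BINARY_OP - → 12 - 33 = -21. Stack: [-21]
LOAD_CONST → push -4. Stack: [-21, -4]
BINARY_OP + → -21 + -4 = -25. Stack: [-25]
STORE_FAST p → p=-25. Stack: []
LOAD_FAST_LOAD_FAST p,y → push -25,45. Stack: [-25, 45]
BINARY_OP % → -25 % 45 = 20. Stack: [20]
STORE_FAST u → u=20. Stack: []
LOAD_CONST → push 2. Stack: [2]
STORE_FAST w → w=2. Stack: []
LOAD_FAST b → push -3. Stack: [-3]
LOAD_CONST → push 7. Stack: [-3, 7]
BINARY_OP * → -3 * 7 = -21. Stack: [-21]
LOAD_CONST → push 3. Stack: [-21, 3]
BINARY_OP >> → -21 >> 3 = -3. Stack: [-3]
STORE_FAST y → y=-3. Stack: []
LOAD_FAST_LOAD_FAST w,b → push 2,-3. Stack: [2, -3]
BINARY_OP - → 2 - -3 = 5. Stack: [5]
RETURN_VALUE → return 5.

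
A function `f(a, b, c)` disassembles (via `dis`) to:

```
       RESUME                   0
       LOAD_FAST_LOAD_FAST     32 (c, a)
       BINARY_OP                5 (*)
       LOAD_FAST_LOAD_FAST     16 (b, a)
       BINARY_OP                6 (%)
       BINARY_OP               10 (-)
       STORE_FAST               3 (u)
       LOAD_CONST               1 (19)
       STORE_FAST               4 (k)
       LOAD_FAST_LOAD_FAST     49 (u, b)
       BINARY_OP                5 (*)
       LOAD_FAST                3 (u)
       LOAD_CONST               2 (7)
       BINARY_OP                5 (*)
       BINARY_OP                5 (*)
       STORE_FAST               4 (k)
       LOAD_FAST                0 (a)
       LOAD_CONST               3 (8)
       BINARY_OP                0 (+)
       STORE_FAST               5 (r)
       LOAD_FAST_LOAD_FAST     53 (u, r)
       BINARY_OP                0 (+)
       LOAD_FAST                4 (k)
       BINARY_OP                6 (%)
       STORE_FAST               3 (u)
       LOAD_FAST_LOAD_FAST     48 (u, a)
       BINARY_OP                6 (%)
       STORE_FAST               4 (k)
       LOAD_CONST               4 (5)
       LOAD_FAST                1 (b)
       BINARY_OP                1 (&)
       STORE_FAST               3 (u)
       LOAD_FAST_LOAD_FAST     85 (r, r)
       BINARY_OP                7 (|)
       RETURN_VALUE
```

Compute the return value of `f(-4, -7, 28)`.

4

LOAD_FAST_LOAD_FAST c,a → push 28,-4. Stack: [28, -4]
BINARY_OP * → 28 * -4 = -112. Stack: [-112]
LOAD_FAST_LOAD_FAST b,a → push -7,-4. Stack: [-112, -7, -4]
BINARY_OP % → -7 % -4 = -3. Stack: [-112, -3]
BINARY_OP - → -112 - -3 = -109. Stack: [-109]
STORE_FAST u → u=-109. Stack: []
LOAD_CONST → push 19. Stack: [19]
STORE_FAST k → k=19. Stack: []
LOAD_FAST_LOAD_FAST u,b → push -109,-7. Stack: [-109, -7]
BINARY_OP * → -109 * -7 = 763. Stack: [763]
LOAD_FAST u → push -109. Stack: [763, -109]
LOAD_CONST → push 7. Stack: [763, -109, 7]
BINARY_OP * → -109 * 7 = -763. Stack: [763, -763]
BINARY_OP * → 763 * -763 = -582169. Stack: [-582169]
STORE_FAST k → k=-582169. Stack: []
LOAD_FAST a → push -4. Stack: [-4]
LOAD_CONST → push 8. Stack: [-4, 8]
BINARY_OP + → -4 + 8 = 4. Stack: [4]
STORE_FAST r → r=4. Stack: []
LOAD_FAST_LOAD_FAST u,r → push -109,4. Stack: [-109, 4]
BINARY_OP + → -109 + 4 = -105. Stack: [-105]
LOAD_FAST k → push -582169. Stack: [-105, -582169]
BINARY_OP % → -105 % -582169 = -105. Stack: [-105]
STORE_FAST u → u=-105. Stack: []
LOAD_FAST_LOAD_FAST u,a → push -105,-4. Stack: [-105, -4]
BINARY_OP % → -105 % -4 = -1. Stack: [-1]
STORE_FAST k → k=-1. Stack: []
LOAD_CONST → push 5. Stack: [5]
LOAD_FAST b → push -7. Stack: [5, -7]
BINARY_OP & → 5 & -7 = 1. Stack: [1]
STORE_FAST u → u=1. Stack: []
LOAD_FAST_LOAD_FAST r,r → push 4,4. Stack: [4, 4]
BINARY_OP | → 4 | 4 = 4. Stack: [4]
RETURN_VALUE → return 4.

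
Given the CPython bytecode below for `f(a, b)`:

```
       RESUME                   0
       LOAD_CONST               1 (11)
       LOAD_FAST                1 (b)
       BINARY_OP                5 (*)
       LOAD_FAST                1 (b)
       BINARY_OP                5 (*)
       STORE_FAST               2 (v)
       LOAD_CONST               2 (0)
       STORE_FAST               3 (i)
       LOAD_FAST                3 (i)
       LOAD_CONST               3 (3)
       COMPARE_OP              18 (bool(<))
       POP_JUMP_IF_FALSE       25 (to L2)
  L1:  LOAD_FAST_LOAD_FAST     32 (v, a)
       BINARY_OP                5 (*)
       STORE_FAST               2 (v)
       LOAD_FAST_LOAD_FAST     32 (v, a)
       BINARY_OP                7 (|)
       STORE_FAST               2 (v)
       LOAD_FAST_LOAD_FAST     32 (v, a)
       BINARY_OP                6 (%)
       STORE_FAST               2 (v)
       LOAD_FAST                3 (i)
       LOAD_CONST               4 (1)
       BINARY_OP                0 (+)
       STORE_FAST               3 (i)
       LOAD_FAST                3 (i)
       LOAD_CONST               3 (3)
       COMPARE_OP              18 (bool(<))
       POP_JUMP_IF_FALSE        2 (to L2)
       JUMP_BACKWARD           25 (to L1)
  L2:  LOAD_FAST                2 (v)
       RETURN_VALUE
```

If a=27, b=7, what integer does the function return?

8

LOAD_CONST → push 11
LOAD_FAST b → push 7
BINARY_OP * → 11 * 7 = 77
LOAD_FAST b → push 7
BINARY_OP * → 77 * 7 = 539
STORE_FAST v → v=539
LOAD_CONST → push 0
STORE_FAST i → i=0
LOAD_FAST i → push 0
LOAD_CONST → push 3
COMPARE_OP bool(<) → 0 vs 3 = True
POP_JUMP_IF_FALSE → pop True; no jump
LOAD_FAST_LOAD_FAST v,a → push 539,27
BINARY_OP * → 539 * 27 = 14553
STORE_FAST v → v=14553
LOAD_FAST_LOAD_FAST v,a → push 14553,27
BINARY_OP | → 14553 | 27 = 14555
STORE_FAST v → v=14555
LOAD_FAST_LOAD_FAST v,a → push 14555,27
BINARY_OP % → 14555 % 27 = 2
STORE_FAST v → v=2
LOAD_FAST i → push 0
LOAD_CONST → push 1
BINARY_OP + → 0 + 1 = 1
STORE_FAST i → i=1
LOAD_FAST i → push 1
LOAD_CONST → push 3
COMPARE_OP bool(<) → 1 vs 3 = True
POP_JUMP_IF_FALSE → pop True; no jump
LOAD_FAST_LOAD_FAST v,a → push 2,27
BINARY_OP * → 2 * 27 = 54
STORE_FAST v → v=54
LOAD_FAST_LOAD_FAST v,a → push 54,27
BINARY_OP | → 54 | 27 = 63
STORE_FAST v → v=63
LOAD_FAST_LOAD_FAST v,a → push 63,27
BINARY_OP % → 63 % 27 = 9
STORE_FAST v → v=9
LOAD_FAST i → push 1
LOAD_CONST → push 1
BINARY_OP + → 1 + 1 = 2
STORE_FAST i → i=2
LOAD_FAST i → push 2
LOAD_CONST → push 3
COMPARE_OP bool(<) → 2 vs 3 = True
POP_JUMP_IF_FALSE → pop True; no jump
LOAD_FAST_LOAD_FAST v,a → push 9,27
BINARY_OP * → 9 * 27 = 243
STORE_FAST v → v=243
LOAD_FAST_LOAD_FAST v,a → push 243,27
BINARY_OP | → 243 | 27 = 251
STORE_FAST v → v=251
LOAD_FAST_LOAD_FAST v,a → push 251,27
BINARY_OP % → 251 % 27 = 8
STORE_FAST v → v=8
LOAD_FAST i → push 2
LOAD_CONST → push 1
BINARY_OP + → 2 + 1 = 3
STORE_FAST i → i=3
LOAD_FAST i → push 3
LOAD_CONST → push 3
COMPARE_OP bool(<) → 3 vs 3 = False
POP_JUMP_IF_FALSE → pop False; jump
LOAD_FAST v → push 8
RETURN_VALUE → return 8.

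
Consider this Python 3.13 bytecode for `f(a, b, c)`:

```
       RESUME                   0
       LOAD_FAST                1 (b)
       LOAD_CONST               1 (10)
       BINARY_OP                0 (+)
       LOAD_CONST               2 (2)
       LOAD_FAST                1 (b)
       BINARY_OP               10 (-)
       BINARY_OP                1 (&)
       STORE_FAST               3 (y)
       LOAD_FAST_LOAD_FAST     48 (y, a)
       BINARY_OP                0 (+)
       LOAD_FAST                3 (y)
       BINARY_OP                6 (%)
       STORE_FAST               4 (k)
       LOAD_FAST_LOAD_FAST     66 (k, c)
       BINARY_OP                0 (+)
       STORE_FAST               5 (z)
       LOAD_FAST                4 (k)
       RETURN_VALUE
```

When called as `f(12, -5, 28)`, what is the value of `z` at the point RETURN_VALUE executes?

30

LOAD_FAST b → push -5. Stack: [-5]
LOAD_CONST → push 10. Stack: [-5, 10]
BINARY_OP + → -5 + 10 = 5. Stack: [5]
LOAD_CONST → push 2. Stack: [5, 2]
LOAD_FAST b → push -5. Stack: [5, 2, -5]
BINARY_OP - → 2 - -5 = 7. Stack: [5, 7]
BINARY_OP & → 5 & 7 = 5. Stack: [5]
STORE_FAST y → y=5. Stack: []
LOAD_FAST_LOAD_FAST y,a → push 5,12. Stack: [5, 12]
BINARY_OP + → 5 + 12 = 17. Stack: [17]
LOAD_FAST y → push 5. Stack: [17, 5]
BINARY_OP % → 17 % 5 = 2. Stack: [2]
STORE_FAST k → k=2. Stack: []
LOAD_FAST_LOAD_FAST k,c → push 2,28. Stack: [2, 28]
BINARY_OP + → 2 + 28 = 30. Stack: [30]
STORE_FAST z → z=30. Stack: []
LOAD_FAST k → push 2. Stack: [2]
RETURN_VALUE → return 2.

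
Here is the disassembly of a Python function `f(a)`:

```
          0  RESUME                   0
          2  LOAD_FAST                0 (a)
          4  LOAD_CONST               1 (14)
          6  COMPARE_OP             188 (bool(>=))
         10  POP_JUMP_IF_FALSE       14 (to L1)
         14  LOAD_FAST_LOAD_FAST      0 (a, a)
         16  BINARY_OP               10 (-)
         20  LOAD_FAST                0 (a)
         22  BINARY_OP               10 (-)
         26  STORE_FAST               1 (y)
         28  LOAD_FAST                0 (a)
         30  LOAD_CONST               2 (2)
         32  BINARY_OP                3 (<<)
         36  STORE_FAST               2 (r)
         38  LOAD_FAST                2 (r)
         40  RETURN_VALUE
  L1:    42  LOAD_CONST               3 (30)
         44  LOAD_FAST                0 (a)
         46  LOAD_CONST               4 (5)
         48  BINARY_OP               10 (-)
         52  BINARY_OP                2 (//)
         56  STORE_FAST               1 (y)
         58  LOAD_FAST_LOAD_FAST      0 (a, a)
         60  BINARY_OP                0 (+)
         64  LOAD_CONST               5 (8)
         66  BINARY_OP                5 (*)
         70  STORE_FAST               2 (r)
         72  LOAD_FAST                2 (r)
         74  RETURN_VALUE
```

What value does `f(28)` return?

LOAD_FAST a → push 28. Stack: [28]
LOAD_CONST → push 14. Stack: [28, 14]
COMPARE_OP bool(>=) → 28 vs 14 = True. Stack: [True]
POP_JUMP_IF_FALSE → pop True; no jump. Stack: []
LOAD_FAST_LOAD_FAST a,a → push 28,28. Stack: [28, 28]
BINARY_OP - → 28 - 28 = 0. Stack: [0]
LOAD_FAST a → push 28. Stack: [0, 28]
BINARY_OP - → 0 - 28 = -28. Stack: [-28]
STORE_FAST y → y=-28. Stack: []
LOAD_FAST a → push 28. Stack: [28]
LOAD_CONST → push 2. Stack: [28, 2]
BINARY_OP << → 28 << 2 = 112. Stack: [112]
STORE_FAST r → r=112. Stack: []
LOAD_FAST r → push 112. Stack: [112]
RETURN_VALUE → return 112.

112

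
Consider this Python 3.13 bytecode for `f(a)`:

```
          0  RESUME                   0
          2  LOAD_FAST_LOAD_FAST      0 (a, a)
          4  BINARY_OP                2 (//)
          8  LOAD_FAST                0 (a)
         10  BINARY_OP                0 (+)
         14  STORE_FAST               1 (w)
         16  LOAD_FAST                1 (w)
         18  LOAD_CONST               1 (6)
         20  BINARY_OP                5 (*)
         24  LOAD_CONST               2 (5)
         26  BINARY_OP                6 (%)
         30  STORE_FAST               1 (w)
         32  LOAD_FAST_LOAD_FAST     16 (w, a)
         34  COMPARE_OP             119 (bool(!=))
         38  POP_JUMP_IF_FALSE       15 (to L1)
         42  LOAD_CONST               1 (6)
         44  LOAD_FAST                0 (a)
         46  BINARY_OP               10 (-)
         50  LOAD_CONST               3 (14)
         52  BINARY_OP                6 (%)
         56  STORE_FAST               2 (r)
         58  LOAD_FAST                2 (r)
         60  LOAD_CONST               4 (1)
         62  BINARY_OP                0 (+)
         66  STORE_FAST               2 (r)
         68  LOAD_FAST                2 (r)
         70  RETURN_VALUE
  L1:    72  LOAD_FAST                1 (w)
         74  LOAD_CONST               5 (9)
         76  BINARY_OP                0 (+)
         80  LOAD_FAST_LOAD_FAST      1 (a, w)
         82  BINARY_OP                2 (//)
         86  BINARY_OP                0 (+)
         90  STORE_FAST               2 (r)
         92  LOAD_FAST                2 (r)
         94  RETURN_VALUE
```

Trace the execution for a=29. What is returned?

6

LOAD_FAST_LOAD_FAST a,a → push 29,29. Stack: [29, 29]
BINARY_OP // → 29 // 29 = 1. Stack: [1]
LOAD_FAST a → push 29. Stack: [1, 29]
BINARY_OP + → 1 + 29 = 30. Stack: [30]
STORE_FAST w → w=30. Stack: []
LOAD_FAST w → push 30. Stack: [30]
LOAD_CONST → push 6. Stack: [30, 6]
BINARY_OP * → 30 * 6 = 180. Stack: [180]
LOAD_CONST → push 5. Stack: [180, 5]
BINARY_OP % → 180 % 5 = 0. Stack: [0]
STORE_FAST w → w=0. Stack: []
LOAD_FAST_LOAD_FAST w,a → push 0,29. Stack: [0, 29]
COMPARE_OP bool(!=) → 0 vs 29 = True. Stack: [True]
POP_JUMP_IF_FALSE → pop True; no jump. Stack: []
LOAD_CONST → push 6. Stack: [6]
LOAD_FAST a → push 29. Stack: [6, 29]
BINARY_OP - → 6 - 29 = -23. Stack: [-23]
LOAD_CONST → push 14. Stack: [-23, 14]
BINARY_OP % → -23 % 14 = 5. Stack: [5]
STORE_FAST r → r=5. Stack: []
LOAD_FAST r → push 5. Stack: [5]
LOAD_CONST → push 1. Stack: [5, 1]
BINARY_OP + → 5 + 1 = 6. Stack: [6]
STORE_FAST r → r=6. Stack: []
LOAD_FAST r → push 6. Stack: [6]
RETURN_VALUE → return 6.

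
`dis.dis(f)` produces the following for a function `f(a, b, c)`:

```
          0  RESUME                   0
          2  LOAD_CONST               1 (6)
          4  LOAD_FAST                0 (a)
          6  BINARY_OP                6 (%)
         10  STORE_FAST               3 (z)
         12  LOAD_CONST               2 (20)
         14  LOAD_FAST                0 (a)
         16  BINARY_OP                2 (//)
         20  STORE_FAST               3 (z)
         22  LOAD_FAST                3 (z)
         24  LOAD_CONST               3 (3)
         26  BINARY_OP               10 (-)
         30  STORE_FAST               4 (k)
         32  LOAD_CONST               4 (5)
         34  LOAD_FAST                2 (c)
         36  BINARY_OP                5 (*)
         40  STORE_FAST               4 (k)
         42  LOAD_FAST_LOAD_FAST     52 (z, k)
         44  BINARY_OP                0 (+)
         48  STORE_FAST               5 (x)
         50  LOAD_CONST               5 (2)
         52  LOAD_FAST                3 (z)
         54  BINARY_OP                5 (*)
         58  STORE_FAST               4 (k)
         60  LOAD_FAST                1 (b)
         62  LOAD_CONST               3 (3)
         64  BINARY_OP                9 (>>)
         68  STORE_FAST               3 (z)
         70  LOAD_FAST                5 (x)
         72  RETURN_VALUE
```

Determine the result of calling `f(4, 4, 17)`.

LOAD_CONST → push 6. Stack: [6]
LOAD_FAST a → push 4. Stack: [6, 4]
BINARY_OP % → 6 % 4 = 2. Stack: [2]
STORE_FAST z → z=2. Stack: []
LOAD_CONST → push 20. Stack: [20]
LOAD_FAST a → push 4. Stack: [20, 4]
BINARY_OP // → 20 // 4 = 5. Stack: [5]
STORE_FAST z → z=5. Stack: []
LOAD_FAST z → push 5. Stack: [5]
LOAD_CONST → push 3. Stack: [5, 3]
BINARY_OP - → 5 - 3 = 2. Stack: [2]
STORE_FAST k → k=2. Stack: []
LOAD_CONST → push 5. Stack: [5]
LOAD_FAST c → push 17. Stack: [5, 17]
BINARY_OP * → 5 * 17 = 85. Stack: [85]
STORE_FAST k → k=85. Stack: []
LOAD_FAST_LOAD_FAST z,k → push 5,85. Stack: [5, 85]
BINARY_OP + → 5 + 85 = 90. Stack: [90]
STORE_FAST x → x=90. Stack: []
LOAD_CONST → push 2. Stack: [2]
LOAD_FAST z → push 5. Stack: [2, 5]
BINARY_OP * → 2 * 5 = 10. Stack: [10]
STORE_FAST k → k=10. Stack: []
LOAD_FAST b → push 4. Stack: [4]
LOAD_CONST → push 3. Stack: [4, 3]
BINARY_OP >> → 4 >> 3 = 0. Stack: [0]
STORE_FAST z → z=0. Stack: []
LOAD_FAST x → push 90. Stack: [90]
RETURN_VALUE → return 90.

90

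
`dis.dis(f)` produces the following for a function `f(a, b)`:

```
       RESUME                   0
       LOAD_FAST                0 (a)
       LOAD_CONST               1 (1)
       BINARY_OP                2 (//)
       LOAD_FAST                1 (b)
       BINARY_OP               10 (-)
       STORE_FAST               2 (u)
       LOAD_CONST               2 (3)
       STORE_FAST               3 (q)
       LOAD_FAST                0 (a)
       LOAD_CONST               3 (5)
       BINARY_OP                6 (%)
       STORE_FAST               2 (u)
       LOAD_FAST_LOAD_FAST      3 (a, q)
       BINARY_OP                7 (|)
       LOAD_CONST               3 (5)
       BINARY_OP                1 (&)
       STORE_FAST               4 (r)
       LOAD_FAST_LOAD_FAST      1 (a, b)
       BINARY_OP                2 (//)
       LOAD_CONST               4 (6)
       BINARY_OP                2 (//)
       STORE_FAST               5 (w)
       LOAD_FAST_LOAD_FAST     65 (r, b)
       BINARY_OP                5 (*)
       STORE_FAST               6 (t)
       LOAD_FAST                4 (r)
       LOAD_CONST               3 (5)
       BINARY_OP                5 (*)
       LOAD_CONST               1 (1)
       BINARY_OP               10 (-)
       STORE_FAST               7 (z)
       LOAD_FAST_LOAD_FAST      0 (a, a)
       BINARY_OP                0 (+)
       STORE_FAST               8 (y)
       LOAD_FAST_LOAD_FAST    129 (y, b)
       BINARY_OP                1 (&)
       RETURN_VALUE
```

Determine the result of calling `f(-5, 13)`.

4

LOAD_FAST a → push -5. Stack: [-5]
LOAD_CONST → push 1. Stack: [-5, 1]
BINARY_OP // → -5 // 1 = -5. Stack: [-5]
LOAD_FAST b → push 13. Stack: [-5, 13]
BINARY_OP - → -5 - 13 = -18. Stack: [-18]
STORE_FAST u → u=-18. Stack: []
LOAD_CONST → push 3. Stack: [3]
STORE_FAST q → q=3. Stack: []
LOAD_FAST a → push -5. Stack: [-5]
LOAD_CONST → push 5. Stack: [-5, 5]
BINARY_OP % → -5 % 5 = 0. Stack: [0]
STORE_FAST u → u=0. Stack: []
LOAD_FAST_LOAD_FAST a,q → push -5,3. Stack: [-5, 3]
BINARY_OP | → -5 | 3 = -5. Stack: [-5]
LOAD_CONST → push 5. Stack: [-5, 5]
BINARY_OP & → -5 & 5 = 1. Stack: [1]
STORE_FAST r → r=1. Stack: []
LOAD_FAST_LOAD_FAST a,b → push -5,13. Stack: [-5, 13]
BINARY_OP // → -5 // 13 = -1. Stack: [-1]
LOAD_CONST → push 6. Stack: [-1, 6]
BINARY_OP // → -1 // 6 = -1. Stack: [-1]
STORE_FAST w → w=-1. Stack: []
LOAD_FAST_LOAD_FAST r,b → push 1,13. Stack: [1, 13]
BINARY_OP * → 1 * 13 = 13. Stack: [13]
STORE_FAST t → t=13. Stack: []
LOAD_FAST r → push 1. Stack: [1]
LOAD_CONST → push 5. Stack: [1, 5]
BINARY_OP * → 1 * 5 = 5. Stack: [5]
LOAD_CONST → push 1. Stack: [5, 1]
BINARY_OP - → 5 - 1 = 4. Stack: [4]
STORE_FAST z → z=4. Stack: []
LOAD_FAST_LOAD_FAST a,a → push -5,-5. Stack: [-5, -5]
BINARY_OP + → -5 + -5 = -10. Stack: [-10]
STORE_FAST y → y=-10. Stack: []
LOAD_FAST_LOAD_FAST y,b → push -10,13. Stack: [-10, 13]
BINARY_OP & → -10 & 13 = 4. Stack: [4]
RETURN_VALUE → return 4.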